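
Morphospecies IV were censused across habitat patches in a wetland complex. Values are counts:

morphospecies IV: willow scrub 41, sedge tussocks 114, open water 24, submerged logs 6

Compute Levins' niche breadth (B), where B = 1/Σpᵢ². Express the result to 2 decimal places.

Proportions for morphospecies IV (n=185): 41/185=0.2216, 114/185=0.6162, 24/185=0.1297, 6/185=0.0324
Σpᵢ² = 0.2216² + 0.6162² + 0.1297² + 0.0324² = 0.049107 + 0.379702 + 0.016822 + 0.001050 = 0.446681
B = 1 / 0.446681 = 2.2387

2.24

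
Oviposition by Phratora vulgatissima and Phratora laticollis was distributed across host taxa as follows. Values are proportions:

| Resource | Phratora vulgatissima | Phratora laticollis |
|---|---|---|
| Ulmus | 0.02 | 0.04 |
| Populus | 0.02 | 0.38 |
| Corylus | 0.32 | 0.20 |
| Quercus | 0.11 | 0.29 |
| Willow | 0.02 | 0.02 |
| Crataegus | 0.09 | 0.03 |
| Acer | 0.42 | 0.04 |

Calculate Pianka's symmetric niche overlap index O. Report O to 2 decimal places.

0.43

Σ p₁ᵢp₂ᵢ = 0.0008 + 0.0076 + 0.0640 + 0.0319 + 0.0004 + 0.0027 + 0.0168 = 0.1242
Σp_1ᵢ² = 0.02² + 0.02² + 0.32² + 0.11² + 0.02² + 0.09² + 0.42² = 0.0004 + 0.0004 + 0.1024 + 0.0121 + 0.0004 + 0.0081 + 0.1764 = 0.3002
Σp_2ᵢ² = 0.04² + 0.38² + 0.20² + 0.29² + 0.02² + 0.03² + 0.04² = 0.0016 + 0.1444 + 0.0400 + 0.0841 + 0.0004 + 0.0009 + 0.0016 = 0.2730
O = 0.1242 / √(0.3002 × 0.2730) = 0.1242 / 0.28628 = 0.4338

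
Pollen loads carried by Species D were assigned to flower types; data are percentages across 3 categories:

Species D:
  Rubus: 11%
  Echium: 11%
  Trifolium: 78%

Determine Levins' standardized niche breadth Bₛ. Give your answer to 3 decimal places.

Convert percentages to proportions (divide by 100).
Σpᵢ² = 0.11² + 0.11² + 0.78² = 0.0121 + 0.0121 + 0.6084 = 0.6326
B = 1 / 0.6326 = 1.58078
Bₛ = (B − 1)/(n − 1) = (1.58078 − 1)/(3 − 1) = 0.58078/2 = 0.29039

0.290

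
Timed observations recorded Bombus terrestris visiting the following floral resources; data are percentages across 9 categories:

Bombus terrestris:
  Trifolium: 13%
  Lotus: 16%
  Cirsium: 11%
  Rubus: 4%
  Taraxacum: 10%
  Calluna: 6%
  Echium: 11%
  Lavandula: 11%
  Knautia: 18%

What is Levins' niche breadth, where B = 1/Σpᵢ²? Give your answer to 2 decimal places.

7.91

Convert percentages to proportions (divide by 100).
Σpᵢ² = 0.13² + 0.16² + 0.11² + 0.04² + 0.10² + 0.06² + 0.11² + 0.11² + 0.18² = 0.0169 + 0.0256 + 0.0121 + 0.0016 + 0.0100 + 0.0036 + 0.0121 + 0.0121 + 0.0324 = 0.1264
B = 1 / 0.1264 = 7.9114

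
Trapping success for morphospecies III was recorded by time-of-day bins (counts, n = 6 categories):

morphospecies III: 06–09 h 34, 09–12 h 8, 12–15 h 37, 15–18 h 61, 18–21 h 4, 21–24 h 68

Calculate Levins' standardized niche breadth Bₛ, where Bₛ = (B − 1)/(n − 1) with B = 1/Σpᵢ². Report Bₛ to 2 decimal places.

0.62

Proportions for morphospecies III (n=212): 34/212=0.1604, 8/212=0.0377, 37/212=0.1745, 61/212=0.2877, 4/212=0.0189, 68/212=0.3208
Σpᵢ² = 0.1604² + 0.0377² + 0.1745² + 0.2877² + 0.0189² + 0.3208² = 0.025728 + 0.001421 + 0.030450 + 0.082771 + 0.000357 + 0.102913 = 0.243640
B = 1 / 0.243640 = 4.1044
Bₛ = (B − 1)/(n − 1) = (4.1044 − 1)/(6 − 1) = 3.1044/5 = 0.6209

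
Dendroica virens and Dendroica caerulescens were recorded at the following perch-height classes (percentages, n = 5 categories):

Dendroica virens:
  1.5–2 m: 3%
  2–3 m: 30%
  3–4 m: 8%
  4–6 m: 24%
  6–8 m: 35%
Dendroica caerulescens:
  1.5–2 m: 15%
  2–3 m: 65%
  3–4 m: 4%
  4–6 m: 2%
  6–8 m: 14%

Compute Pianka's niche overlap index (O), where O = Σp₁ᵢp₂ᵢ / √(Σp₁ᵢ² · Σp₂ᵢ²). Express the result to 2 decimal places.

0.71

Convert percentages to proportions (divide by 100).
Σ p₁ᵢp₂ᵢ = 0.0045 + 0.1950 + 0.0032 + 0.0048 + 0.0490 = 0.2565
Σp_1ᵢ² = 0.03² + 0.30² + 0.08² + 0.24² + 0.35² = 0.0009 + 0.0900 + 0.0064 + 0.0576 + 0.1225 = 0.2774
Σp_2ᵢ² = 0.15² + 0.65² + 0.04² + 0.02² + 0.14² = 0.0225 + 0.4225 + 0.0016 + 0.0004 + 0.0196 = 0.4666
O = 0.2565 / √(0.2774 × 0.4666) = 0.2565 / 0.35977 = 0.7130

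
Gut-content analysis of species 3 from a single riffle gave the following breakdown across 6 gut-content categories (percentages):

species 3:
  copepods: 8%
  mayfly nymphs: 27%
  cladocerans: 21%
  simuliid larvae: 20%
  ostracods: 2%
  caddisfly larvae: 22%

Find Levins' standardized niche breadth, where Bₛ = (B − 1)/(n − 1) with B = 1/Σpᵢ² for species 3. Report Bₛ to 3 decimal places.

Convert percentages to proportions (divide by 100).
Σpᵢ² = 0.08² + 0.27² + 0.21² + 0.20² + 0.02² + 0.22² = 0.0064 + 0.0729 + 0.0441 + 0.0400 + 0.0004 + 0.0484 = 0.2122
B = 1 / 0.2122 = 4.71254
Bₛ = (B − 1)/(n − 1) = (4.71254 − 1)/(6 − 1) = 3.71254/5 = 0.74251

0.743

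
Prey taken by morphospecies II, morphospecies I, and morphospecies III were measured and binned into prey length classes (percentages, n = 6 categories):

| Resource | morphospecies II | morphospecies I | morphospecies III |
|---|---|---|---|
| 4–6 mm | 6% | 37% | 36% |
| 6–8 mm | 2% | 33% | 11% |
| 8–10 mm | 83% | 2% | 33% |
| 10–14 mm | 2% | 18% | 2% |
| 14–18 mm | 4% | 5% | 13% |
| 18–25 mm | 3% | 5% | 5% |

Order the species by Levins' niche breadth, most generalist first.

morphospecies III > morphospecies I > morphospecies II

Convert percentages to proportions (divide by 100).
Σp_IIᵢ² = 0.06² + 0.02² + 0.83² + 0.02² + 0.04² + 0.03² = 0.0036 + 0.0004 + 0.6889 + 0.0004 + 0.0016 + 0.0009 = 0.6958
B_II = 1 / 0.6958 = 1.4372
Σp_Iᵢ² = 0.37² + 0.33² + 0.02² + 0.18² + 0.05² + 0.05² = 0.1369 + 0.1089 + 0.0004 + 0.0324 + 0.0025 + 0.0025 = 0.2836
B_I = 1 / 0.2836 = 3.5261
Σp_IIIᵢ² = 0.36² + 0.11² + 0.33² + 0.02² + 0.13² + 0.05² = 0.1296 + 0.0121 + 0.1089 + 0.0004 + 0.0169 + 0.0025 = 0.2704
B_III = 1 / 0.2704 = 3.6982
Ranking by B (broadest → narrowest): morphospecies III (3.70) > morphospecies I (3.53) > morphospecies II (1.44)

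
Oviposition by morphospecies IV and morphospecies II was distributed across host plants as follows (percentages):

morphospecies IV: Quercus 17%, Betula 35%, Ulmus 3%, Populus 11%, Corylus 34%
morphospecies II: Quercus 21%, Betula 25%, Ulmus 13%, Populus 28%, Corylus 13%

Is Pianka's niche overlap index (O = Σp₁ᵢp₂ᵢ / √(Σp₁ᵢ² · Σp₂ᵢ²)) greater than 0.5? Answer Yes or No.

Convert percentages to proportions (divide by 100).
Σ p₁ᵢp₂ᵢ = 0.0357 + 0.0875 + 0.0039 + 0.0308 + 0.0442 = 0.2021
Σp_1ᵢ² = 0.17² + 0.35² + 0.03² + 0.11² + 0.34² = 0.0289 + 0.1225 + 0.0009 + 0.0121 + 0.1156 = 0.2800
Σp_2ᵢ² = 0.21² + 0.25² + 0.13² + 0.28² + 0.13² = 0.0441 + 0.0625 + 0.0169 + 0.0784 + 0.0169 = 0.2188
O = 0.2021 / √(0.2800 × 0.2188) = 0.2021 / 0.24752 = 0.8165
O = 0.8165 > 0.5 → Yes.

Yes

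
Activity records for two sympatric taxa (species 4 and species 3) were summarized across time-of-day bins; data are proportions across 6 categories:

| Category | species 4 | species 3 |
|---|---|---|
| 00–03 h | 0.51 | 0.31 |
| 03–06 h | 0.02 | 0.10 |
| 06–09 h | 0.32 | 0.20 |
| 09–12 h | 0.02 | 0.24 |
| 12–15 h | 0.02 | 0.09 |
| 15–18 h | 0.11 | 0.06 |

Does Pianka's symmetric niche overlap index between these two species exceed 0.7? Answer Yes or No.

Σ p₁ᵢp₂ᵢ = 0.1581 + 0.0020 + 0.0640 + 0.0048 + 0.0018 + 0.0066 = 0.2373
Σp_1ᵢ² = 0.51² + 0.02² + 0.32² + 0.02² + 0.02² + 0.11² = 0.2601 + 0.0004 + 0.1024 + 0.0004 + 0.0004 + 0.0121 = 0.3758
Σp_2ᵢ² = 0.31² + 0.10² + 0.20² + 0.24² + 0.09² + 0.06² = 0.0961 + 0.0100 + 0.0400 + 0.0576 + 0.0081 + 0.0036 = 0.2154
O = 0.2373 / √(0.3758 × 0.2154) = 0.2373 / 0.28451 = 0.8341
O = 0.8341 > 0.7 → Yes.

Yes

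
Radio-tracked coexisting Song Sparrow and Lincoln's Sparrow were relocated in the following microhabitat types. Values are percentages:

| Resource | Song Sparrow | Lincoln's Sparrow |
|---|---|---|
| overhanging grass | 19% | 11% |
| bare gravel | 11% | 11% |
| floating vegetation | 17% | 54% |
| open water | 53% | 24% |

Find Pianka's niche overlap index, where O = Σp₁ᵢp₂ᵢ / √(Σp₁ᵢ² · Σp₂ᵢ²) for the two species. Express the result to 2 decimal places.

Convert percentages to proportions (divide by 100).
Σ p₁ᵢp₂ᵢ = 0.0209 + 0.0121 + 0.0918 + 0.1272 = 0.2520
Σp_1ᵢ² = 0.19² + 0.11² + 0.17² + 0.53² = 0.0361 + 0.0121 + 0.0289 + 0.2809 = 0.3580
Σp_2ᵢ² = 0.11² + 0.11² + 0.54² + 0.24² = 0.0121 + 0.0121 + 0.2916 + 0.0576 = 0.3734
O = 0.2520 / √(0.3580 × 0.3734) = 0.2520 / 0.36562 = 0.6892

0.69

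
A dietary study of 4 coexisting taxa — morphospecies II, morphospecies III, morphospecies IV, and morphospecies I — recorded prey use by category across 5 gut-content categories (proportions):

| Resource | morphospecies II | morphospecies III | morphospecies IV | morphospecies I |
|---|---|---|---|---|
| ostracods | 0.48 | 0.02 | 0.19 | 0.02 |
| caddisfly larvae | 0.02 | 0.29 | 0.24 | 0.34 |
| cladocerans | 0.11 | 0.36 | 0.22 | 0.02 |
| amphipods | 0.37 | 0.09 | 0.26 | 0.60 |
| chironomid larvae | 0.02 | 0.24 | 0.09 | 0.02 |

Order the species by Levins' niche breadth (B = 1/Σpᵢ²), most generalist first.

morphospecies IV > morphospecies III > morphospecies II > morphospecies I

Σp_IIᵢ² = 0.48² + 0.02² + 0.11² + 0.37² + 0.02² = 0.2304 + 0.0004 + 0.0121 + 0.1369 + 0.0004 = 0.3802
B_II = 1 / 0.3802 = 2.6302
Σp_IIIᵢ² = 0.02² + 0.29² + 0.36² + 0.09² + 0.24² = 0.0004 + 0.0841 + 0.1296 + 0.0081 + 0.0576 = 0.2798
B_III = 1 / 0.2798 = 3.5740
Σp_IVᵢ² = 0.19² + 0.24² + 0.22² + 0.26² + 0.09² = 0.0361 + 0.0576 + 0.0484 + 0.0676 + 0.0081 = 0.2178
B_IV = 1 / 0.2178 = 4.5914
Σp_Iᵢ² = 0.02² + 0.34² + 0.02² + 0.60² + 0.02² = 0.0004 + 0.1156 + 0.0004 + 0.3600 + 0.0004 = 0.4768
B_I = 1 / 0.4768 = 2.0973
Ranking by B (broadest → narrowest): morphospecies IV (4.59) > morphospecies III (3.57) > morphospecies II (2.63) > morphospecies I (2.10)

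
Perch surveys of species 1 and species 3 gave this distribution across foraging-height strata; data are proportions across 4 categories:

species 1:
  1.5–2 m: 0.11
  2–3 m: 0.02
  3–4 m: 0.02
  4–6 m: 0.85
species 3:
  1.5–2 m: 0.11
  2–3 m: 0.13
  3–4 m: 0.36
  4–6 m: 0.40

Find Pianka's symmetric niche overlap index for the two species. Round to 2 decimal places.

Σ p₁ᵢp₂ᵢ = 0.0121 + 0.0026 + 0.0072 + 0.3400 = 0.3619
Σp_1ᵢ² = 0.11² + 0.02² + 0.02² + 0.85² = 0.0121 + 0.0004 + 0.0004 + 0.7225 = 0.7354
Σp_2ᵢ² = 0.11² + 0.13² + 0.36² + 0.40² = 0.0121 + 0.0169 + 0.1296 + 0.1600 = 0.3186
O = 0.3619 / √(0.7354 × 0.3186) = 0.3619 / 0.48404 = 0.7477

0.75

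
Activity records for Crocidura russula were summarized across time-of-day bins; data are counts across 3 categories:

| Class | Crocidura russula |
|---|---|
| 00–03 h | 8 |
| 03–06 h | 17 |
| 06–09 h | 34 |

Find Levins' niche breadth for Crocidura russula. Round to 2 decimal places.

Proportions for Crocidura russula (n=59): 8/59=0.1356, 17/59=0.2881, 34/59=0.5763
Σpᵢ² = 0.1356² + 0.2881² + 0.5763² = 0.018387 + 0.083002 + 0.332122 = 0.433511
B = 1 / 0.433511 = 2.3067

2.31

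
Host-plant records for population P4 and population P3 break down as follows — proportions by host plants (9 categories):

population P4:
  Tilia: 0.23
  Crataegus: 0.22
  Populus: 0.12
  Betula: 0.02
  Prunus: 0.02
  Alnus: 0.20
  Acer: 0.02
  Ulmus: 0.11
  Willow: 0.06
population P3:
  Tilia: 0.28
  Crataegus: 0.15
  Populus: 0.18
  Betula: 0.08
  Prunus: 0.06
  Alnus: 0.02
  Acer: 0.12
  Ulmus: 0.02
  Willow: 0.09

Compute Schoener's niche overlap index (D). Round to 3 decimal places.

Σ|p₁ᵢ − p₂ᵢ| = 0.05 + 0.07 + 0.06 + 0.06 + 0.04 + 0.18 + 0.10 + 0.09 + 0.03 = 0.68
D = 1 − ½ × 0.68 = 1 − 0.340 = 0.66000

0.660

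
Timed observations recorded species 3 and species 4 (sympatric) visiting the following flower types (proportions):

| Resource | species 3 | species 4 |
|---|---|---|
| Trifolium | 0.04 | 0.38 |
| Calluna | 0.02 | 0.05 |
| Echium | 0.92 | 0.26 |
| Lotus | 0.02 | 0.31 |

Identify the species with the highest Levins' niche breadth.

species 4

Σp_3ᵢ² = 0.04² + 0.02² + 0.92² + 0.02² = 0.0016 + 0.0004 + 0.8464 + 0.0004 = 0.8488
B_3 = 1 / 0.8488 = 1.1781
Σp_4ᵢ² = 0.38² + 0.05² + 0.26² + 0.31² = 0.1444 + 0.0025 + 0.0676 + 0.0961 = 0.3106
B_4 = 1 / 0.3106 = 3.2196
Highest B → broadest niche (most generalist): species 4 (B = 3.22).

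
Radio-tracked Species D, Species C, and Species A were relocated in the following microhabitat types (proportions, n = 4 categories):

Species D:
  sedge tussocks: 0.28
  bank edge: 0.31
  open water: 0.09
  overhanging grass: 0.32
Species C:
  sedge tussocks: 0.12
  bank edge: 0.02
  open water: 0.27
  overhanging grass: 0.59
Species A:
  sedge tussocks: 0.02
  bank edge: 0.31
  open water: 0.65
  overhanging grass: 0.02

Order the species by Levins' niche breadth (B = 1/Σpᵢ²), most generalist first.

Σp_Dᵢ² = 0.28² + 0.31² + 0.09² + 0.32² = 0.0784 + 0.0961 + 0.0081 + 0.1024 = 0.2850
B_D = 1 / 0.2850 = 3.5088
Σp_Cᵢ² = 0.12² + 0.02² + 0.27² + 0.59² = 0.0144 + 0.0004 + 0.0729 + 0.3481 = 0.4358
B_C = 1 / 0.4358 = 2.2946
Σp_Aᵢ² = 0.02² + 0.31² + 0.65² + 0.02² = 0.0004 + 0.0961 + 0.4225 + 0.0004 = 0.5194
B_A = 1 / 0.5194 = 1.9253
Ranking by B (broadest → narrowest): Species D (3.51) > Species C (2.29) > Species A (1.93)

Species D > Species C > Species A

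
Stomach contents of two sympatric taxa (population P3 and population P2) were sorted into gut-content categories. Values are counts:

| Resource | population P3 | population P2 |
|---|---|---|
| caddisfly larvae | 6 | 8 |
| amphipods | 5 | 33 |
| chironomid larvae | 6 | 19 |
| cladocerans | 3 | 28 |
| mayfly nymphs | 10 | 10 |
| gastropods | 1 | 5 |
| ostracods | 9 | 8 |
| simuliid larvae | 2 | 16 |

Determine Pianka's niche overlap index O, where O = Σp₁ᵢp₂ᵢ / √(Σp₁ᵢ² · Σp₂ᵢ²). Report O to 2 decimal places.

0.69

Proportions for population P3 (n=42): 6/42=0.1429, 5/42=0.1190, 6/42=0.1429, 3/42=0.0714, 10/42=0.2381, 1/42=0.0238, 9/42=0.2143, 2/42=0.0476
Proportions for population P2 (n=127): 8/127=0.0630, 33/127=0.2598, 19/127=0.1496, 28/127=0.2205, 10/127=0.0787, 5/127=0.0394, 8/127=0.0630, 16/127=0.1260
Σ p₁ᵢp₂ᵢ = 0.009003 + 0.030916 + 0.021378 + 0.015744 + 0.018738 + 0.000938 + 0.013501 + 0.005998 = 0.116216
Σp_1ᵢ² = 0.1429² + 0.1190² + 0.1429² + 0.0714² + 0.2381² + 0.0238² + 0.2143² + 0.0476² = 0.020420 + 0.014161 + 0.020420 + 0.005098 + 0.056692 + 0.000566 + 0.045924 + 0.002266 = 0.165547
Σp_2ᵢ² = 0.0630² + 0.2598² + 0.1496² + 0.2205² + 0.0787² + 0.0394² + 0.0630² + 0.1260² = 0.003969 + 0.067496 + 0.022380 + 0.048620 + 0.006194 + 0.001552 + 0.003969 + 0.015876 = 0.170056
O = 0.116216 / √(0.165547 × 0.170056) = 0.116216 / 0.1677864 = 0.6926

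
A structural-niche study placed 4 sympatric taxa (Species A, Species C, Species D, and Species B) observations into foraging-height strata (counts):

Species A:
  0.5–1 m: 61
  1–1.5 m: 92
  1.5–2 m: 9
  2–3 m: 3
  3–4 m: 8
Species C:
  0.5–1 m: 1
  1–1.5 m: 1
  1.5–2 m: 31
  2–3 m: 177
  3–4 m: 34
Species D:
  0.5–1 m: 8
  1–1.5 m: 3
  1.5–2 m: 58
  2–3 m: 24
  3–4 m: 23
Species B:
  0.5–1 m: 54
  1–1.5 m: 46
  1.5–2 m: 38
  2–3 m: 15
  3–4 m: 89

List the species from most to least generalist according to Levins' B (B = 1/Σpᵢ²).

Species B > Species D > Species A > Species C

Proportions for Species A (n=173): 61/173=0.3526, 92/173=0.5318, 9/173=0.0520, 3/173=0.0173, 8/173=0.0462
Proportions for Species C (n=244): 1/244=0.0041, 1/244=0.0041, 31/244=0.1270, 177/244=0.7254, 34/244=0.1393
Proportions for Species D (n=116): 8/116=0.0690, 3/116=0.0259, 58/116=0.5000, 24/116=0.2069, 23/116=0.1983
Proportions for Species B (n=242): 54/242=0.2231, 46/242=0.1901, 38/242=0.1570, 15/242=0.0620, 89/242=0.3678
Σp_Aᵢ² = 0.3526² + 0.5318² + 0.0520² + 0.0173² + 0.0462² = 0.124327 + 0.282811 + 0.002704 + 0.000299 + 0.002134 = 0.412275
B_A = 1 / 0.412275 = 2.4256
Σp_Cᵢ² = 0.0041² + 0.0041² + 0.1270² + 0.7254² + 0.1393² = 0.000017 + 0.000017 + 0.016129 + 0.526205 + 0.019404 = 0.561772
B_C = 1 / 0.561772 = 1.7801
Σp_Dᵢ² = 0.0690² + 0.0259² + 0.5000² + 0.2069² + 0.1983² = 0.004761 + 0.000671 + 0.250000 + 0.042808 + 0.039323 = 0.337563
B_D = 1 / 0.337563 = 2.9624
Σp_Bᵢ² = 0.2231² + 0.1901² + 0.1570² + 0.0620² + 0.3678² = 0.049774 + 0.036138 + 0.024649 + 0.003844 + 0.135277 = 0.249682
B_B = 1 / 0.249682 = 4.0051
Ranking by B (broadest → narrowest): Species B (4.01) > Species D (2.96) > Species A (2.43) > Species C (1.78)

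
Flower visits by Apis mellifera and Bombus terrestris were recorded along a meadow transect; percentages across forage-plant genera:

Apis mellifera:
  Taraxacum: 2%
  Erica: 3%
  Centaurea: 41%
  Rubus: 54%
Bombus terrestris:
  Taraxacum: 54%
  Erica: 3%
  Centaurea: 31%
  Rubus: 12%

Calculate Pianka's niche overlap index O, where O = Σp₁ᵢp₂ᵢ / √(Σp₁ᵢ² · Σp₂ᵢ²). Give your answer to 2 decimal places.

Convert percentages to proportions (divide by 100).
Σ p₁ᵢp₂ᵢ = 0.0108 + 0.0009 + 0.1271 + 0.0648 = 0.2036
Σp_1ᵢ² = 0.02² + 0.03² + 0.41² + 0.54² = 0.0004 + 0.0009 + 0.1681 + 0.2916 = 0.4610
Σp_2ᵢ² = 0.54² + 0.03² + 0.31² + 0.12² = 0.2916 + 0.0009 + 0.0961 + 0.0144 = 0.4030
O = 0.2036 / √(0.4610 × 0.4030) = 0.2036 / 0.43103 = 0.4724

0.47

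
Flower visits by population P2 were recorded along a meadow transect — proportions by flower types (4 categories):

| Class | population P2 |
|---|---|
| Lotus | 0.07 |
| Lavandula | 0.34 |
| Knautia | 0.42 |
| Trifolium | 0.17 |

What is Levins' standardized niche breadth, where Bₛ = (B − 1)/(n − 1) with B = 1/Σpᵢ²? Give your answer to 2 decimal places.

Σpᵢ² = 0.07² + 0.34² + 0.42² + 0.17² = 0.0049 + 0.1156 + 0.1764 + 0.0289 = 0.3258
B = 1 / 0.3258 = 3.0694
Bₛ = (B − 1)/(n − 1) = (3.0694 − 1)/(4 − 1) = 2.0694/3 = 0.6898

0.69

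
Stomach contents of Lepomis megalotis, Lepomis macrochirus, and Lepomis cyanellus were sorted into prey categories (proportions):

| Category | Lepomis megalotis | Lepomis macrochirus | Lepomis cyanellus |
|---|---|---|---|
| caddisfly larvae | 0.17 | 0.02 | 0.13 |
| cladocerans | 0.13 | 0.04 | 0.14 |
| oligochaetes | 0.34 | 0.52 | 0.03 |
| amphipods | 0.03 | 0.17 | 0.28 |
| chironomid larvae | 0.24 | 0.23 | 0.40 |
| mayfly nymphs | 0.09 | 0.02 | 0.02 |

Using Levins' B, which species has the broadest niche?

Σp_megaᵢ² = 0.17² + 0.13² + 0.34² + 0.03² + 0.24² + 0.09² = 0.0289 + 0.0169 + 0.1156 + 0.0009 + 0.0576 + 0.0081 = 0.2280
B_mega = 1 / 0.2280 = 4.3860
Σp_macrᵢ² = 0.02² + 0.04² + 0.52² + 0.17² + 0.23² + 0.02² = 0.0004 + 0.0016 + 0.2704 + 0.0289 + 0.0529 + 0.0004 = 0.3546
B_macr = 1 / 0.3546 = 2.8201
Σp_cyanᵢ² = 0.13² + 0.14² + 0.03² + 0.28² + 0.40² + 0.02² = 0.0169 + 0.0196 + 0.0009 + 0.0784 + 0.1600 + 0.0004 = 0.2762
B_cyan = 1 / 0.2762 = 3.6206
Highest B → broadest niche (most generalist): Lepomis megalotis (B = 4.39).

Lepomis megalotis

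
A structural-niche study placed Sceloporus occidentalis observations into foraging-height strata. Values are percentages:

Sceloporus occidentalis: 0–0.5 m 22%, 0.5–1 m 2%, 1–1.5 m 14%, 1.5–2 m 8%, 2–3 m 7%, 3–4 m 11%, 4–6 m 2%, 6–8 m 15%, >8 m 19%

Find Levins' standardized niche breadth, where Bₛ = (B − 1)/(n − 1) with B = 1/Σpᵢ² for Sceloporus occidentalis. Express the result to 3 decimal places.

Convert percentages to proportions (divide by 100).
Σpᵢ² = 0.22² + 0.02² + 0.14² + 0.08² + 0.07² + 0.11² + 0.02² + 0.15² + 0.19² = 0.0484 + 0.0004 + 0.0196 + 0.0064 + 0.0049 + 0.0121 + 0.0004 + 0.0225 + 0.0361 = 0.1508
B = 1 / 0.1508 = 6.63130
Bₛ = (B − 1)/(n − 1) = (6.63130 − 1)/(9 − 1) = 5.63130/8 = 0.70391

0.704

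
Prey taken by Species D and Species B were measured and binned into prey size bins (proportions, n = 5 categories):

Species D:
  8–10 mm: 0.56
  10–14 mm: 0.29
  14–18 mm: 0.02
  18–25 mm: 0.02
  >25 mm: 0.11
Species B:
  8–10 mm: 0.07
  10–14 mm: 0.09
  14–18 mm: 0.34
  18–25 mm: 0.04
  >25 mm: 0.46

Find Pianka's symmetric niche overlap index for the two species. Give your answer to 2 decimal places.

Σ p₁ᵢp₂ᵢ = 0.0392 + 0.0261 + 0.0068 + 0.0008 + 0.0506 = 0.1235
Σp_1ᵢ² = 0.56² + 0.29² + 0.02² + 0.02² + 0.11² = 0.3136 + 0.0841 + 0.0004 + 0.0004 + 0.0121 = 0.4106
Σp_2ᵢ² = 0.07² + 0.09² + 0.34² + 0.04² + 0.46² = 0.0049 + 0.0081 + 0.1156 + 0.0016 + 0.2116 = 0.3418
O = 0.1235 / √(0.4106 × 0.3418) = 0.1235 / 0.37462 = 0.3297

0.33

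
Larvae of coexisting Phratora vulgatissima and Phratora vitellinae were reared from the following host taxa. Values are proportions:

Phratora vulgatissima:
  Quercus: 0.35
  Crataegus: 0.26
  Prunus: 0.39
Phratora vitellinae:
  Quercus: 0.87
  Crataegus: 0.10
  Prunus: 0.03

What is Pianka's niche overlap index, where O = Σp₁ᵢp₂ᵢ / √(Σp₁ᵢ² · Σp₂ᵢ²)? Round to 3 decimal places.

Σ p₁ᵢp₂ᵢ = 0.3045 + 0.0260 + 0.0117 = 0.3422
Σp_1ᵢ² = 0.35² + 0.26² + 0.39² = 0.1225 + 0.0676 + 0.1521 = 0.3422
Σp_2ᵢ² = 0.87² + 0.10² + 0.03² = 0.7569 + 0.0100 + 0.0009 = 0.7678
O = 0.3422 / √(0.3422 × 0.7678) = 0.3422 / 0.512583 = 0.66760

0.668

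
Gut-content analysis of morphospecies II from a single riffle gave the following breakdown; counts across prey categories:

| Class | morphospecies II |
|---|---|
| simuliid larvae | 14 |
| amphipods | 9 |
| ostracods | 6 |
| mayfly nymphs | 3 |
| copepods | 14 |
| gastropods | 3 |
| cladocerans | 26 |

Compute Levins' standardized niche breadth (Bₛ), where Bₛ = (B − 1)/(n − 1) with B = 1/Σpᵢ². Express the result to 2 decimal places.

0.61

Proportions for morphospecies II (n=75): 14/75=0.1867, 9/75=0.1200, 6/75=0.0800, 3/75=0.0400, 14/75=0.1867, 3/75=0.0400, 26/75=0.3467
Σpᵢ² = 0.1867² + 0.1200² + 0.0800² + 0.0400² + 0.1867² + 0.0400² + 0.3467² = 0.034857 + 0.014400 + 0.006400 + 0.001600 + 0.034857 + 0.001600 + 0.120201 = 0.213915
B = 1 / 0.213915 = 4.6748
Bₛ = (B − 1)/(n − 1) = (4.6748 − 1)/(7 − 1) = 3.6748/6 = 0.6125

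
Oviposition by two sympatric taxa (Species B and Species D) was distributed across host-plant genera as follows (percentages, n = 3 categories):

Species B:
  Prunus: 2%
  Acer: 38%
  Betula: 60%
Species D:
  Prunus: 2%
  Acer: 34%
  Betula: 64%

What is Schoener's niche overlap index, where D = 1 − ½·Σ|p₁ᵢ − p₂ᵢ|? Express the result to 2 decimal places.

0.96

Convert percentages to proportions (divide by 100).
Σ|p₁ᵢ − p₂ᵢ| = 0.00 + 0.04 + 0.04 = 0.08
D = 1 − ½ × 0.08 = 1 − 0.040 = 0.9600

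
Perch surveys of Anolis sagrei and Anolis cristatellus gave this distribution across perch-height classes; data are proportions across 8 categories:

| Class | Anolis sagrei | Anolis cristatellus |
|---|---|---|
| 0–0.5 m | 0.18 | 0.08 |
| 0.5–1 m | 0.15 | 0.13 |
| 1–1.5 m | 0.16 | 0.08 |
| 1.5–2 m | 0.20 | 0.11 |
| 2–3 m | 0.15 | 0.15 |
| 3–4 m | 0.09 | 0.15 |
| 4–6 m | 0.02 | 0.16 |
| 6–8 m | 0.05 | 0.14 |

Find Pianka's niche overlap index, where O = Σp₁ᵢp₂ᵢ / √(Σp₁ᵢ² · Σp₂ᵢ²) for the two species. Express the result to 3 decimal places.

Σ p₁ᵢp₂ᵢ = 0.0144 + 0.0195 + 0.0128 + 0.0220 + 0.0225 + 0.0135 + 0.0032 + 0.0070 = 0.1149
Σp_1ᵢ² = 0.18² + 0.15² + 0.16² + 0.20² + 0.15² + 0.09² + 0.02² + 0.05² = 0.0324 + 0.0225 + 0.0256 + 0.0400 + 0.0225 + 0.0081 + 0.0004 + 0.0025 = 0.1540
Σp_2ᵢ² = 0.08² + 0.13² + 0.08² + 0.11² + 0.15² + 0.15² + 0.16² + 0.14² = 0.0064 + 0.0169 + 0.0064 + 0.0121 + 0.0225 + 0.0225 + 0.0256 + 0.0196 = 0.1320
O = 0.1149 / √(0.1540 × 0.1320) = 0.1149 / 0.142576 = 0.80589

0.806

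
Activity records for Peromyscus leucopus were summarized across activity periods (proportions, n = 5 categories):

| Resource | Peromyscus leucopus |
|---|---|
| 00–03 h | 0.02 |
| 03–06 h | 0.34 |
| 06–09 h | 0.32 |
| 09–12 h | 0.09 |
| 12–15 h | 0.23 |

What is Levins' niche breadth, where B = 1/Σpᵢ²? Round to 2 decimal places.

Σpᵢ² = 0.02² + 0.34² + 0.32² + 0.09² + 0.23² = 0.0004 + 0.1156 + 0.1024 + 0.0081 + 0.0529 = 0.2794
B = 1 / 0.2794 = 3.5791

3.58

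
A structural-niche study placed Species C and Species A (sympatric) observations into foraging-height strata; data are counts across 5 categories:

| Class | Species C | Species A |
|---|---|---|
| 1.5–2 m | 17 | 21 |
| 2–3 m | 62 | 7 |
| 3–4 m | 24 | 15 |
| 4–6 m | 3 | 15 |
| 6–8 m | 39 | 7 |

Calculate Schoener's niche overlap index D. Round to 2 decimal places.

Proportions for Species C (n=145): 17/145=0.1172, 62/145=0.4276, 24/145=0.1655, 3/145=0.0207, 39/145=0.2690
Proportions for Species A (n=65): 21/65=0.3231, 7/65=0.1077, 15/65=0.2308, 15/65=0.2308, 7/65=0.1077
Σ|p₁ᵢ − p₂ᵢ| = 0.2059 + 0.3199 + 0.0653 + 0.2101 + 0.1613 = 0.9625
D = 1 − ½ × 0.9625 = 1 − 0.48125 = 0.51875

0.52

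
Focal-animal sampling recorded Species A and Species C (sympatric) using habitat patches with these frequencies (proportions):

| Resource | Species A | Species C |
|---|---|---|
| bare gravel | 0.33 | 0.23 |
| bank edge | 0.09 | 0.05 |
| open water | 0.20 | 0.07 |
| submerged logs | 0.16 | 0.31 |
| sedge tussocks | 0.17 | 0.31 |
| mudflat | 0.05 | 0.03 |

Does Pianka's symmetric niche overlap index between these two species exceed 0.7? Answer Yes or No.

Σ p₁ᵢp₂ᵢ = 0.0759 + 0.0045 + 0.0140 + 0.0496 + 0.0527 + 0.0015 = 0.1982
Σp_1ᵢ² = 0.33² + 0.09² + 0.20² + 0.16² + 0.17² + 0.05² = 0.1089 + 0.0081 + 0.0400 + 0.0256 + 0.0289 + 0.0025 = 0.2140
Σp_2ᵢ² = 0.23² + 0.05² + 0.07² + 0.31² + 0.31² + 0.03² = 0.0529 + 0.0025 + 0.0049 + 0.0961 + 0.0961 + 0.0009 = 0.2534
O = 0.1982 / √(0.2140 × 0.2534) = 0.1982 / 0.23287 = 0.8511
O = 0.8511 > 0.7 → Yes.

Yes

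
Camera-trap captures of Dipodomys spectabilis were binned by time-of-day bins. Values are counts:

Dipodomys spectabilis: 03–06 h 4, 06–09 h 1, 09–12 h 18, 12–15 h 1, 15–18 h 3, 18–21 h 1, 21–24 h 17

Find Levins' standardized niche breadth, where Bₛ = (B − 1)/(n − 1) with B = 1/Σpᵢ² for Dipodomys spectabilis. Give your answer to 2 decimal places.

Proportions for Dipodomys spectabilis (n=45): 4/45=0.0889, 1/45=0.0222, 18/45=0.4000, 1/45=0.0222, 3/45=0.0667, 1/45=0.0222, 17/45=0.3778
Σpᵢ² = 0.0889² + 0.0222² + 0.4000² + 0.0222² + 0.0667² + 0.0222² + 0.3778² = 0.007903 + 0.000493 + 0.160000 + 0.000493 + 0.004449 + 0.000493 + 0.142733 = 0.316564
B = 1 / 0.316564 = 3.1589
Bₛ = (B − 1)/(n − 1) = (3.1589 − 1)/(7 − 1) = 2.1589/6 = 0.3598

0.36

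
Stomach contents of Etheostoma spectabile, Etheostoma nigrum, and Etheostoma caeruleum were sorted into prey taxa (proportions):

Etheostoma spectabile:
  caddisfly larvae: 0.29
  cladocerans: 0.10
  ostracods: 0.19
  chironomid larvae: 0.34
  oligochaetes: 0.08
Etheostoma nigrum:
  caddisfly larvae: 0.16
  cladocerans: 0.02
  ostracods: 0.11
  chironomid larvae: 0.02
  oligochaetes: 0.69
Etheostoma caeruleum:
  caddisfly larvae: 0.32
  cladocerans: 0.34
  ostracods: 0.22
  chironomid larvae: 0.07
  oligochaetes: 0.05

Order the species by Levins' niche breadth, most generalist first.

Σp_specᵢ² = 0.29² + 0.10² + 0.19² + 0.34² + 0.08² = 0.0841 + 0.0100 + 0.0361 + 0.1156 + 0.0064 = 0.2522
B_spec = 1 / 0.2522 = 3.9651
Σp_nigrᵢ² = 0.16² + 0.02² + 0.11² + 0.02² + 0.69² = 0.0256 + 0.0004 + 0.0121 + 0.0004 + 0.4761 = 0.5146
B_nigr = 1 / 0.5146 = 1.9433
Σp_caerᵢ² = 0.32² + 0.34² + 0.22² + 0.07² + 0.05² = 0.1024 + 0.1156 + 0.0484 + 0.0049 + 0.0025 = 0.2738
B_caer = 1 / 0.2738 = 3.6523
Ranking by B (broadest → narrowest): Etheostoma spectabile (3.97) > Etheostoma caeruleum (3.65) > Etheostoma nigrum (1.94)

Etheostoma spectabile > Etheostoma caeruleum > Etheostoma nigrum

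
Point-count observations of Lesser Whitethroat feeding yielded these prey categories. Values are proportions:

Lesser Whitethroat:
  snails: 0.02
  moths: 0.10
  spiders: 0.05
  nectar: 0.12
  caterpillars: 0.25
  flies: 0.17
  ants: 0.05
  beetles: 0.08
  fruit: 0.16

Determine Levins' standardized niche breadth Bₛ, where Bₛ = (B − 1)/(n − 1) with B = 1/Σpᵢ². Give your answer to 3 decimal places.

Σpᵢ² = 0.02² + 0.10² + 0.05² + 0.12² + 0.25² + 0.17² + 0.05² + 0.08² + 0.16² = 0.0004 + 0.0100 + 0.0025 + 0.0144 + 0.0625 + 0.0289 + 0.0025 + 0.0064 + 0.0256 = 0.1532
B = 1 / 0.1532 = 6.52742
Bₛ = (B − 1)/(n − 1) = (6.52742 − 1)/(9 − 1) = 5.52742/8 = 0.69093

0.691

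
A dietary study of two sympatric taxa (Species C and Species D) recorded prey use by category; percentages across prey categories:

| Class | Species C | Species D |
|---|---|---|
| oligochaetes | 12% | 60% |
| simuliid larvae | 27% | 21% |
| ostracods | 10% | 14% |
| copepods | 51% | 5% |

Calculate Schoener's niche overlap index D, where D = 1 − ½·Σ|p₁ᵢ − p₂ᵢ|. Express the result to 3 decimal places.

0.480

Convert percentages to proportions (divide by 100).
Σ|p₁ᵢ − p₂ᵢ| = 0.48 + 0.06 + 0.04 + 0.46 = 1.04
D = 1 − ½ × 1.04 = 1 − 0.520 = 0.48000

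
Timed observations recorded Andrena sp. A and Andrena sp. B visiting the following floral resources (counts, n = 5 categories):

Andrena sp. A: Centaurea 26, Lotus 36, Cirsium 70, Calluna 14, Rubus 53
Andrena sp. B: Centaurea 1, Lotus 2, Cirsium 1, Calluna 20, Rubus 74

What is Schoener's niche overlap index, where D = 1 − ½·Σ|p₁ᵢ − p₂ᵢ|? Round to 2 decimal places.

0.38

Proportions for Andrena sp. A (n=199): 26/199=0.1307, 36/199=0.1809, 70/199=0.3518, 14/199=0.0704, 53/199=0.2663
Proportions for Andrena sp. B (n=98): 1/98=0.0102, 2/98=0.0204, 1/98=0.0102, 20/98=0.2041, 74/98=0.7551
Σ|p₁ᵢ − p₂ᵢ| = 0.1205 + 0.1605 + 0.3416 + 0.1337 + 0.4888 = 1.2451
D = 1 − ½ × 1.2451 = 1 − 0.62255 = 0.37745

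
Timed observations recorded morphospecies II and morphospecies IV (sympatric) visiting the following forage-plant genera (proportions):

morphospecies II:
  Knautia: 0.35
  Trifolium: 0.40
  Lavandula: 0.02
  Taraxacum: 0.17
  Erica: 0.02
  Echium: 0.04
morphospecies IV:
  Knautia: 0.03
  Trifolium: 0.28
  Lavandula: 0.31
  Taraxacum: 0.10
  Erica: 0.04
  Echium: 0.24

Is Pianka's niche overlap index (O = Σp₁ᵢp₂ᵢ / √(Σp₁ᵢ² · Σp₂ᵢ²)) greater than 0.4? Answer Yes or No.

Yes

Σ p₁ᵢp₂ᵢ = 0.0105 + 0.1120 + 0.0062 + 0.0170 + 0.0008 + 0.0096 = 0.1561
Σp_1ᵢ² = 0.35² + 0.40² + 0.02² + 0.17² + 0.02² + 0.04² = 0.1225 + 0.1600 + 0.0004 + 0.0289 + 0.0004 + 0.0016 = 0.3138
Σp_2ᵢ² = 0.03² + 0.28² + 0.31² + 0.10² + 0.04² + 0.24² = 0.0009 + 0.0784 + 0.0961 + 0.0100 + 0.0016 + 0.0576 = 0.2446
O = 0.1561 / √(0.3138 × 0.2446) = 0.1561 / 0.27705 = 0.5634
O = 0.5634 > 0.4 → Yes.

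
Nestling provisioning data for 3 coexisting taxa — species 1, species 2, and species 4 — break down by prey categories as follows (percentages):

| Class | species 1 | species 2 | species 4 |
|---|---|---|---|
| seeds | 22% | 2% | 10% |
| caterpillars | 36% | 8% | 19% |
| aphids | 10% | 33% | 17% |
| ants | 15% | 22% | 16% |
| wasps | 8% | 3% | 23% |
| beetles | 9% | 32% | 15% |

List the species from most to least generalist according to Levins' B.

Convert percentages to proportions (divide by 100).
Σp_1ᵢ² = 0.22² + 0.36² + 0.10² + 0.15² + 0.08² + 0.09² = 0.0484 + 0.1296 + 0.0100 + 0.0225 + 0.0064 + 0.0081 = 0.2250
B_1 = 1 / 0.2250 = 4.4444
Σp_2ᵢ² = 0.02² + 0.08² + 0.33² + 0.22² + 0.03² + 0.32² = 0.0004 + 0.0064 + 0.1089 + 0.0484 + 0.0009 + 0.1024 = 0.2674
B_2 = 1 / 0.2674 = 3.7397
Σp_4ᵢ² = 0.10² + 0.19² + 0.17² + 0.16² + 0.23² + 0.15² = 0.0100 + 0.0361 + 0.0289 + 0.0256 + 0.0529 + 0.0225 = 0.1760
B_4 = 1 / 0.1760 = 5.6818
Ranking by B (broadest → narrowest): species 4 (5.68) > species 1 (4.44) > species 2 (3.74)

species 4 > species 1 > species 2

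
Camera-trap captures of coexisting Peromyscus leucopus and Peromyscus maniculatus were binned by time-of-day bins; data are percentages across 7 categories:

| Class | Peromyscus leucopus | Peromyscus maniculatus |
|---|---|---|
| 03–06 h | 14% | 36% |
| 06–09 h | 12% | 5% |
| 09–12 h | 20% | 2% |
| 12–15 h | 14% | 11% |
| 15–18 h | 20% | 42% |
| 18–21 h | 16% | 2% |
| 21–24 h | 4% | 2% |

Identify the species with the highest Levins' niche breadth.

Peromyscus leucopus

Convert percentages to proportions (divide by 100).
Σp_leucᵢ² = 0.14² + 0.12² + 0.20² + 0.14² + 0.20² + 0.16² + 0.04² = 0.0196 + 0.0144 + 0.0400 + 0.0196 + 0.0400 + 0.0256 + 0.0016 = 0.1608
B_leuc = 1 / 0.1608 = 6.2189
Σp_maniᵢ² = 0.36² + 0.05² + 0.02² + 0.11² + 0.42² + 0.02² + 0.02² = 0.1296 + 0.0025 + 0.0004 + 0.0121 + 0.1764 + 0.0004 + 0.0004 = 0.3218
B_mani = 1 / 0.3218 = 3.1075
Highest B → broadest niche (most generalist): Peromyscus leucopus (B = 6.22).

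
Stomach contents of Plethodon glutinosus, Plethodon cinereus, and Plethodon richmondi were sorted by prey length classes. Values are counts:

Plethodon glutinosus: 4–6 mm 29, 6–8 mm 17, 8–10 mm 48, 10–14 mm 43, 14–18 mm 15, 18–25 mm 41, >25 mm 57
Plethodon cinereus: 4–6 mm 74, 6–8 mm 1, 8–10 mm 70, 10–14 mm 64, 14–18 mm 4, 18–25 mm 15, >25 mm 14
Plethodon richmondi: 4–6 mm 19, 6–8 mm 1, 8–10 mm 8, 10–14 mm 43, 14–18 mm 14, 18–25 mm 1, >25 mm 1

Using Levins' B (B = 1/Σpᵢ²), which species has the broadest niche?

Plethodon glutinosus

Proportions for Plethodon glutinosus (n=250): 29/250=0.1160, 17/250=0.0680, 48/250=0.1920, 43/250=0.1720, 15/250=0.0600, 41/250=0.1640, 57/250=0.2280
Proportions for Plethodon cinereus (n=242): 74/242=0.3058, 1/242=0.0041, 70/242=0.2893, 64/242=0.2645, 4/242=0.0165, 15/242=0.0620, 14/242=0.0579
Proportions for Plethodon richmondi (n=87): 19/87=0.2184, 1/87=0.0115, 8/87=0.0920, 43/87=0.4943, 14/87=0.1609, 1/87=0.0115, 1/87=0.0115
Σp_glutᵢ² = 0.1160² + 0.0680² + 0.1920² + 0.1720² + 0.0600² + 0.1640² + 0.2280² = 0.013456 + 0.004624 + 0.036864 + 0.029584 + 0.003600 + 0.026896 + 0.051984 = 0.167008
B_glut = 1 / 0.167008 = 5.9877
Σp_cineᵢ² = 0.3058² + 0.0041² + 0.2893² + 0.2645² + 0.0165² + 0.0620² + 0.0579² = 0.093514 + 0.000017 + 0.083694 + 0.069960 + 0.000272 + 0.003844 + 0.003352 = 0.254653
B_cine = 1 / 0.254653 = 3.9269
Σp_richᵢ² = 0.2184² + 0.0115² + 0.0920² + 0.4943² + 0.1609² + 0.0115² + 0.0115² = 0.047699 + 0.000132 + 0.008464 + 0.244332 + 0.025889 + 0.000132 + 0.000132 = 0.326780
B_rich = 1 / 0.326780 = 3.0602
Highest B → broadest niche (most generalist): Plethodon glutinosus (B = 5.99).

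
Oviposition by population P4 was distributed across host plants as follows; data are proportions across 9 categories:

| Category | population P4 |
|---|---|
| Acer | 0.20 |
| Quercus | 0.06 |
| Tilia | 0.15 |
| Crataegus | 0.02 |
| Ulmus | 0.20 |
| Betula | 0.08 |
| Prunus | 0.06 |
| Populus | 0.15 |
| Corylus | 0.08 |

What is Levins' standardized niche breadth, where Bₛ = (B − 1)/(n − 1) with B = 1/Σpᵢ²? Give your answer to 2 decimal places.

Σpᵢ² = 0.20² + 0.06² + 0.15² + 0.02² + 0.20² + 0.08² + 0.06² + 0.15² + 0.08² = 0.0400 + 0.0036 + 0.0225 + 0.0004 + 0.0400 + 0.0064 + 0.0036 + 0.0225 + 0.0064 = 0.1454
B = 1 / 0.1454 = 6.8776
Bₛ = (B − 1)/(n − 1) = (6.8776 − 1)/(9 − 1) = 5.8776/8 = 0.7347

0.73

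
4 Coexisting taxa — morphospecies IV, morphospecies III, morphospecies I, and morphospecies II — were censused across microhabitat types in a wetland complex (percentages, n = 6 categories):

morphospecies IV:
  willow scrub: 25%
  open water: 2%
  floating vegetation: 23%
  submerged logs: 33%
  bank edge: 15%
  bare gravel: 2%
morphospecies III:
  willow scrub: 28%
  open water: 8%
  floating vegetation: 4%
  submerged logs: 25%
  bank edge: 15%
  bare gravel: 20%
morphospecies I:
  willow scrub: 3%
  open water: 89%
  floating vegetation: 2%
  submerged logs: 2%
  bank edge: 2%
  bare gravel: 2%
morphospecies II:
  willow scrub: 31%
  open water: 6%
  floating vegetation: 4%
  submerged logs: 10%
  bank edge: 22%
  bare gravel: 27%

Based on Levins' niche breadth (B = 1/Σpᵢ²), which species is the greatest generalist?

Convert percentages to proportions (divide by 100).
Σp_IVᵢ² = 0.25² + 0.02² + 0.23² + 0.33² + 0.15² + 0.02² = 0.0625 + 0.0004 + 0.0529 + 0.1089 + 0.0225 + 0.0004 = 0.2476
B_IV = 1 / 0.2476 = 4.0388
Σp_IIIᵢ² = 0.28² + 0.08² + 0.04² + 0.25² + 0.15² + 0.20² = 0.0784 + 0.0064 + 0.0016 + 0.0625 + 0.0225 + 0.0400 = 0.2114
B_III = 1 / 0.2114 = 4.7304
Σp_Iᵢ² = 0.03² + 0.89² + 0.02² + 0.02² + 0.02² + 0.02² = 0.0009 + 0.7921 + 0.0004 + 0.0004 + 0.0004 + 0.0004 = 0.7946
B_I = 1 / 0.7946 = 1.2585
Σp_IIᵢ² = 0.31² + 0.06² + 0.04² + 0.10² + 0.22² + 0.27² = 0.0961 + 0.0036 + 0.0016 + 0.0100 + 0.0484 + 0.0729 = 0.2326
B_II = 1 / 0.2326 = 4.2992
Highest B → broadest niche (most generalist): morphospecies III (B = 4.73).

morphospecies III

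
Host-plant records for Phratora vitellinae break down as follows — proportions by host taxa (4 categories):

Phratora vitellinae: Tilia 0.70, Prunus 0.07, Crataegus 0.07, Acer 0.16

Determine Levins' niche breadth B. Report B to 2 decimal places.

1.90

Σpᵢ² = 0.70² + 0.07² + 0.07² + 0.16² = 0.4900 + 0.0049 + 0.0049 + 0.0256 = 0.5254
B = 1 / 0.5254 = 1.9033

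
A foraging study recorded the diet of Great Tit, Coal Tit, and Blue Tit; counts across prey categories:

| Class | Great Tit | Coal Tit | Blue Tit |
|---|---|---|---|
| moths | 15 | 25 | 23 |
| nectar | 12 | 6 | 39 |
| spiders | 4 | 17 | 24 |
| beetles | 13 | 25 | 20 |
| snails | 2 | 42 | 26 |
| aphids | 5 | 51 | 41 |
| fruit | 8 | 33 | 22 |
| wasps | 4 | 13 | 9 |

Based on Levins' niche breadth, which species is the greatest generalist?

Proportions for Great Tit (n=63): 15/63=0.2381, 12/63=0.1905, 4/63=0.0635, 13/63=0.2063, 2/63=0.0317, 5/63=0.0794, 8/63=0.1270, 4/63=0.0635
Proportions for Coal Tit (n=212): 25/212=0.1179, 6/212=0.0283, 17/212=0.0802, 25/212=0.1179, 42/212=0.1981, 51/212=0.2406, 33/212=0.1557, 13/212=0.0613
Proportions for Blue Tit (n=204): 23/204=0.1127, 39/204=0.1912, 24/204=0.1176, 20/204=0.0980, 26/204=0.1275, 41/204=0.2010, 22/204=0.1078, 9/204=0.0441
Σp_Greaᵢ² = 0.2381² + 0.1905² + 0.0635² + 0.2063² + 0.0317² + 0.0794² + 0.1270² + 0.0635² = 0.056692 + 0.036290 + 0.004032 + 0.042560 + 0.001005 + 0.006304 + 0.016129 + 0.004032 = 0.167044
B_Grea = 1 / 0.167044 = 5.9864
Σp_Coalᵢ² = 0.1179² + 0.0283² + 0.0802² + 0.1179² + 0.1981² + 0.2406² + 0.1557² + 0.0613² = 0.013900 + 0.000801 + 0.006432 + 0.013900 + 0.039244 + 0.057888 + 0.024242 + 0.003758 = 0.160165
B_Coal = 1 / 0.160165 = 6.2436
Σp_Blueᵢ² = 0.1127² + 0.1912² + 0.1176² + 0.0980² + 0.1275² + 0.2010² + 0.1078² + 0.0441² = 0.012701 + 0.036557 + 0.013830 + 0.009604 + 0.016256 + 0.040401 + 0.011621 + 0.001945 = 0.142915
B_Blue = 1 / 0.142915 = 6.9972
Highest B → broadest niche (most generalist): Blue Tit (B = 7.00).

Blue Tit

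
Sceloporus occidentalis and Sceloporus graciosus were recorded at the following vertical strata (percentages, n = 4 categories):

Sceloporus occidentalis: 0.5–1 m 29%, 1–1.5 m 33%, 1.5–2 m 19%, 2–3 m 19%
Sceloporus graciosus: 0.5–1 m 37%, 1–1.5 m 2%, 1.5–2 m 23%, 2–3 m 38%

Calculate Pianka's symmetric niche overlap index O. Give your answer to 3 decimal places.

0.771

Convert percentages to proportions (divide by 100).
Σ p₁ᵢp₂ᵢ = 0.1073 + 0.0066 + 0.0437 + 0.0722 = 0.2298
Σp_1ᵢ² = 0.29² + 0.33² + 0.19² + 0.19² = 0.0841 + 0.1089 + 0.0361 + 0.0361 = 0.2652
Σp_2ᵢ² = 0.37² + 0.02² + 0.23² + 0.38² = 0.1369 + 0.0004 + 0.0529 + 0.1444 = 0.3346
O = 0.2298 / √(0.2652 × 0.3346) = 0.2298 / 0.297886 = 0.77144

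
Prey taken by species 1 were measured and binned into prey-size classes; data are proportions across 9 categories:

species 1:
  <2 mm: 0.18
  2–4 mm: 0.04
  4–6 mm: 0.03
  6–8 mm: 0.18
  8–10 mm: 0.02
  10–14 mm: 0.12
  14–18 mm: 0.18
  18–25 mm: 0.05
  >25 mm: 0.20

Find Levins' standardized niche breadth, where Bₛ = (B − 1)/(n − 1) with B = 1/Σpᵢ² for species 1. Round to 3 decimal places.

0.671

Σpᵢ² = 0.18² + 0.04² + 0.03² + 0.18² + 0.02² + 0.12² + 0.18² + 0.05² + 0.20² = 0.0324 + 0.0016 + 0.0009 + 0.0324 + 0.0004 + 0.0144 + 0.0324 + 0.0025 + 0.0400 = 0.1570
B = 1 / 0.1570 = 6.36943
Bₛ = (B − 1)/(n − 1) = (6.36943 − 1)/(9 − 1) = 5.36943/8 = 0.67118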